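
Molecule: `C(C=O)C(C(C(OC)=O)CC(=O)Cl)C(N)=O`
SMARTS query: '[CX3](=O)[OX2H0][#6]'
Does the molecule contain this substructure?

Yes

The pattern [CX3](=O)[OX2H0][#6] describes a carbonyl carbon bonded to an oxygen that is itself bonded to carbon (no H on that O) — an ester.
The molecule carries a methyl-ester group (-C(=O)OCH3), whose atoms satisfy every constraint of the query, so the pattern matches.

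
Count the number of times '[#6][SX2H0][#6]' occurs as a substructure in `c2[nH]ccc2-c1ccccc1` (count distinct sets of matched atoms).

[#6][SX2H0][#6] is the SMARTS for a thioether: an aliphatic sulfur bridging two carbons with no H on the sulfur.
No fragment in the molecule satisfies every constraint, giving 0 matches.

0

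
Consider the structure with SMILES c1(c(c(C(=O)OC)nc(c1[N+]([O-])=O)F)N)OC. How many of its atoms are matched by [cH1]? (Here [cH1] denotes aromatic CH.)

The query [cH1] means: aromatic carbon bearing exactly one hydrogen.
Check the 17 heavy atoms by environment: 1× n (aromatic, H0) → no; 5× c (aromatic, H0) → no; 4× O (H0) → no; 2× C (H3) → no; 1× N (charge +1, H0) → no; 1× O (charge -1, H0) → no; 1× F (H0) → no; 1× C (H0) → no; 1× N (H2) → no.
No environment satisfies the query, so 0 matching atoms.

0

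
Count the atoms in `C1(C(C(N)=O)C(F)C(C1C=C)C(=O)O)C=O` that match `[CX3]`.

The query [CX3] means: C with X3: aliphatic carbon with exactly 3 total connections.
Check the 16 heavy atoms by environment: 5× C (X4) → no; 5× C (X3) → match; 3× O (X1) → no; 1× O (X2) → no; 1× N (X3) → no; 1× F (X1) → no.
That gives 5 matching atoms.

5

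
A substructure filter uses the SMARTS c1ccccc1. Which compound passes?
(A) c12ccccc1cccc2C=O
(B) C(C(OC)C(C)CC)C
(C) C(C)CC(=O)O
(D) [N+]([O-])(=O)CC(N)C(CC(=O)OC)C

c1ccccc1 describes six aromatic carbons in a ring (a benzene ring).
(A) contains the required atom environment, so the pattern matches.
(B) has a methyl group (-CH3) but no six-membered all-carbon aromatic ring is present.
(C) has a methyl group (-CH3) but no six-membered all-carbon aromatic ring is present.
(D) has a methyl group (-CH3) but no six-membered all-carbon aromatic ring is present.
So the answer is (A).

A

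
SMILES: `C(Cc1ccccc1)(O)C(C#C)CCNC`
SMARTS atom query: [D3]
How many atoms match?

The query [D3] means: atom with exactly three heavy-atom neighbours.
Check the 16 heavy atoms by environment: 4× C (D2) → no; 2× C (D3) → match; 1× O (D1) → no; 1× N (D2) → no; 2× C (D1) → no; 1× c (aromatic, D3) → match; 5× c (aromatic, D2) → no.
Summing the matching environments: 2 + 1 = 3 matching atoms.

3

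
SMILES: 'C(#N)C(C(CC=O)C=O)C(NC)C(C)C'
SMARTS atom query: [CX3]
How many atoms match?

The query [CX3] means: C with X3: aliphatic carbon with exactly 3 total connections.
Check the 15 heavy atoms by environment: 8× C (X4) → no; 2× C (X3) → match; 2× O (X1) → no; 1× N (X3) → no; 1× C (X2) → no; 1× N (X1) → no.
That gives 2 matching atoms.

2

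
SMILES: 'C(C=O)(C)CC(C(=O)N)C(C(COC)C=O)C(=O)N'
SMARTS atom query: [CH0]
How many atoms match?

2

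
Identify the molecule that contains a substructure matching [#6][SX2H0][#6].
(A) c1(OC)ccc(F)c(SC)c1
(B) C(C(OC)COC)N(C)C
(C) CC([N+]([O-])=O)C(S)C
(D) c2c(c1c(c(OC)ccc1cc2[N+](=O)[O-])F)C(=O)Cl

A

[#6][SX2H0][#6] describes an aliphatic sulfur bridging two carbons with no H on the sulfur (a thioether).
(A) contains a methylthio ether (-SCH3), which satisfies every atom and bond constraint.
(B) has a methoxy ether (-OCH3) but the bridging atom is O, not S.
(C) has a thiol (-SH) but the sulfur has H1, not H0 bridging two carbons.
(D) has a methoxy ether (-OCH3) but the bridging atom is O, not S.
So the answer is (A).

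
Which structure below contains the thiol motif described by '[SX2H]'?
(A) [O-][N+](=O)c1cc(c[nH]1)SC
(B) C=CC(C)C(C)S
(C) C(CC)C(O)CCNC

B

[SX2H] describes an aliphatic sulfur with two connections, one being H (a thiol).
(A) has a methylthio ether (-SCH3) but the sulfur has H0 (bonded to two carbons), not H1.
(B) contains a thiol (-SH), which satisfies every atom and bond constraint.
(C) has a hydroxyl group (-OH) but it is an -OH, not an -SH.
So the answer is (B).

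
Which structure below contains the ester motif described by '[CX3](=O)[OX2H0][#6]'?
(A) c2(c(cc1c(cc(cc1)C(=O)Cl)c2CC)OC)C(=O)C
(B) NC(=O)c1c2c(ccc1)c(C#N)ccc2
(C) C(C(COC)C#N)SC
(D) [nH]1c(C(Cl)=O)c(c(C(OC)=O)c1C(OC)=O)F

D

[CX3](=O)[OX2H0][#6] describes a carbonyl carbon bonded to an oxygen that is itself bonded to carbon (no H on that O) (an ester).
(A) has a methoxy ether (-OCH3) but the ether oxygen is not adjacent to a C=O carbon.
(B) has a primary amide (-C(=O)NH2) but the carbonyl is bonded to N, not to an O-C linkage.
(C) has a methoxy ether (-OCH3) but the ether oxygen is not adjacent to a C=O carbon.
(D) contains a methyl-ester group (-C(=O)OCH3), which satisfies every atom and bond constraint.
So the answer is (D).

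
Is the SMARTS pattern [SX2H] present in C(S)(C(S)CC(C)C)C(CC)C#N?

The pattern [SX2H] describes an aliphatic sulfur with two connections, one being H — a thiol.
The molecule carries a thiol (-SH), whose atoms satisfy every constraint of the query, so the pattern matches.

Yes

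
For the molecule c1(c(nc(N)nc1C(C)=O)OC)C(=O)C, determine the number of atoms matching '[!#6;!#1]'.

The query [!#6;!#1] means: not carbon and not hydrogen — any heteroatom.
Check the 15 heavy atoms by environment: 2× n (aromatic) → match; 4× c (aromatic) → no; 3× O → match; 5× C → no; 1× N → match.
Summing the matching environments: 2 + 3 + 1 = 6 matching atoms.

6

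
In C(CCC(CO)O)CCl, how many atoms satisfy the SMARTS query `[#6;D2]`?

The query [#6;D2] means: any carbon bonded to exactly two heavy atoms.
Check the 9 heavy atoms by environment: 5× C (D2) → match; 1× C (D3) → no; 2× O (D1) → no; 1× Cl (D1) → no.
That gives 5 matching atoms.

5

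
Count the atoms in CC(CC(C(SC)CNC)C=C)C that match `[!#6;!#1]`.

Check the 13 heavy atoms by environment: 11× C → no; 1× N → match; 1× S → match.
Summing the matching environments: 1 + 1 = 2 matching atoms.

2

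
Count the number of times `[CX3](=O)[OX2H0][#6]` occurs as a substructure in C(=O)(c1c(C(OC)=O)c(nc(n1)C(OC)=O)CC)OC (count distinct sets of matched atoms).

3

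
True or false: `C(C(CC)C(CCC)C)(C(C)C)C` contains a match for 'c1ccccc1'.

False

The pattern c1ccccc1 describes six aromatic carbons in a ring — a benzene ring.
The closest candidate here is a methyl group (-CH3), but no six-membered all-carbon aromatic ring is present. No other fragment satisfies the full query, so there is no match.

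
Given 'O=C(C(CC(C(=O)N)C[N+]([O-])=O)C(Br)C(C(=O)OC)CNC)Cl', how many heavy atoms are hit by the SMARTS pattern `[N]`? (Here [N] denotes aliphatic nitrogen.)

3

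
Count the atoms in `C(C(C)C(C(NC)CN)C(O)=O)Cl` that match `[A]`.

The query [A] means: A matches any aliphatic (non-aromatic) heavy atom.
Check the 13 heavy atoms by environment: 8× C → match; 1× Cl → match; 2× N → match; 2× O → match.
Summing the matching environments: 8 + 1 + 2 + 2 = 13 matching atoms.

13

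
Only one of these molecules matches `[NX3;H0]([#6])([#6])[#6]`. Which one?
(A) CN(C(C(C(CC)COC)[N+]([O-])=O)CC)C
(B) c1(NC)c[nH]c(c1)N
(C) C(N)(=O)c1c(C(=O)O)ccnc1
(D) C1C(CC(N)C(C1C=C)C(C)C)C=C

A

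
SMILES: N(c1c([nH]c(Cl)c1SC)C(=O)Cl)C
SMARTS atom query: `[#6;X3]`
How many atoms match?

The query [#6;X3] means: any carbon (aromatic or not) with three total connections.
Check the 13 heavy atoms by environment: 1× n (aromatic, X3) → no; 4× c (aromatic, X3) → match; 1× C (X3) → match; 1× O (X1) → no; 2× Cl (X1) → no; 1× N (X3) → no; 2× C (X4) → no; 1× S (X2) → no.
Summing the matching environments: 4 + 1 = 5 matching atoms.

5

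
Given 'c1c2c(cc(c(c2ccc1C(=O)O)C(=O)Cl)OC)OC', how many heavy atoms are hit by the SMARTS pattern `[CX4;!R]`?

2

The query [CX4;!R] means: aliphatic carbon with four total connections, not in a ring.
Check the 20 heavy atoms by environment: 10× c (aromatic, X3, in 6-ring) → no; 3× O (X2, acyclic) → no; 2× C (X4, acyclic) → match; 2× C (X3, acyclic) → no; 2× O (X1, acyclic) → no; 1× Cl (X1, acyclic) → no.
That gives 2 matching atoms.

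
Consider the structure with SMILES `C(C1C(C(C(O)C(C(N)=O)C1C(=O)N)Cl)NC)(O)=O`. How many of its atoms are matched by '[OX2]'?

2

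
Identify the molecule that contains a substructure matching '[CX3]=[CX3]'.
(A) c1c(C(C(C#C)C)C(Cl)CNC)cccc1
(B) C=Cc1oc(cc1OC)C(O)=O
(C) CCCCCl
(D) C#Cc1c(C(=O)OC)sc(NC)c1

B

[CX3]=[CX3] describes a non-aromatic C=C double bond between two sp2 carbons (an alkene).
(A) has an ethynyl group (-C#CH) but the C-C bond is a triple bond, not a double bond.
(B) contains a vinyl group (-CH=CH2), which satisfies every atom and bond constraint.
(C) has an ethyl group (-CH2CH3) but its C-C bond is a single bond between CX4 carbons, not CX3=CX3.
(D) has an ethynyl group (-C#CH) but the C-C bond is a triple bond, not a double bond.
So the answer is (B).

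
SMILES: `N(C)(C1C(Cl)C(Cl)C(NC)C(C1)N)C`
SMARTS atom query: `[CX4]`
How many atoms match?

The query [CX4] means: C with X4: aliphatic carbon with exactly 4 total connections (bonds + H).
Check the 14 heavy atoms by environment: 9× C (X4) → match; 3× N (X3) → no; 2× Cl (X1) → no.
That gives 9 matching atoms.

9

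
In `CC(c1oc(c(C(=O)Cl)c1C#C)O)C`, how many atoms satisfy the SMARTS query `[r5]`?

5

Check the 14 heavy atoms by environment: 1× o (aromatic, in 5-ring) → match; 4× c (aromatic, in 5-ring) → match; 2× O (acyclic) → no; 6× C (acyclic) → no; 1× Cl (acyclic) → no.
Summing the matching environments: 1 + 4 = 5 matching atoms.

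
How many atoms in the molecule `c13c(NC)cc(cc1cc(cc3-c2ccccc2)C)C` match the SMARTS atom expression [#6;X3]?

16

The query [#6;X3] means: any carbon (aromatic or not) with three total connections.
Check the 20 heavy atoms by environment: 16× c (aromatic, X3) → match; 3× C (X4) → no; 1× N (X3) → no.
That gives 16 matching atoms.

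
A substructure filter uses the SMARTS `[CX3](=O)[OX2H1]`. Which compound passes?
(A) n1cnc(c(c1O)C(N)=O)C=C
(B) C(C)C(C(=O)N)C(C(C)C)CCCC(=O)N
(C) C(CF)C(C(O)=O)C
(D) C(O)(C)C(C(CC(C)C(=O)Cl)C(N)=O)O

[CX3](=O)[OX2H1] describes an sp2 carbon double-bonded to O and single-bonded to an -OH oxygen (a carboxylic acid).
(A) has a primary amide (-C(=O)NH2) but the carbonyl is bonded to N, not to an -OH oxygen.
(B) has a primary amide (-C(=O)NH2) but the carbonyl is bonded to N, not to an -OH oxygen.
(C) contains a carboxylic acid group (-C(=O)OH), which satisfies every atom and bond constraint.
(D) has a primary amide (-C(=O)NH2) but the carbonyl is bonded to N, not to an -OH oxygen.
So the answer is (C).

C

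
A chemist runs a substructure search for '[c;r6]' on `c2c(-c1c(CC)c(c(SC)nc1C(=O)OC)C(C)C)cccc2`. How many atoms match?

Check the 23 heavy atoms by environment: 1× n (aromatic, in 6-ring) → no; 11× c (aromatic, in 6-ring) → match; 1× S (acyclic) → no; 8× C (acyclic) → no; 2× O (acyclic) → no.
That gives 11 matching atoms.

11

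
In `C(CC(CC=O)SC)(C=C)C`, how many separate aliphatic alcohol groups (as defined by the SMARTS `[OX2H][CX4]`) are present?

0

[OX2H][CX4] is the SMARTS for an aliphatic alcohol: a hydroxyl oxygen bound to an sp3 (X4) carbon.
No fragment in the molecule satisfies every constraint, giving 0 matches.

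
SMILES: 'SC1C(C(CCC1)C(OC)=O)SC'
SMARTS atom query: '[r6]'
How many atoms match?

Check the 13 heavy atoms by environment: 6× C (in 6-ring) → match; 3× C (acyclic) → no; 2× O (acyclic) → no; 2× S (acyclic) → no.
That gives 6 matching atoms.

6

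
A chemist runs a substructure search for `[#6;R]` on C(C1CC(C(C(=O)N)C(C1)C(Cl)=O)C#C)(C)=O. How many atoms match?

The query [#6;R] means: carbon that is part of a ring.
Check the 17 heavy atoms by environment: 6× C (in 6-ring) → match; 6× C (acyclic) → no; 3× O (acyclic) → no; 1× Cl (acyclic) → no; 1× N (acyclic) → no.
That gives 6 matching atoms.

6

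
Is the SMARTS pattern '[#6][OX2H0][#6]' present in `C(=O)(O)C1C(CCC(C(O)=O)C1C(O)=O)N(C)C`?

No

The pattern [#6][OX2H0][#6] describes an aliphatic oxygen bridging two carbons with no H on the oxygen — an ether.
The closest candidate here is a carboxylic acid group (-C(=O)OH), but the -OH oxygen has H1; the =O is OX1, not OX2. No other fragment satisfies the full query, so there is no match.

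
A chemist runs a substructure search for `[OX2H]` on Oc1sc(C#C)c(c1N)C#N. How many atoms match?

The query [OX2H] means: aliphatic oxygen with two connections, one of which is H — an -OH oxygen.
Check the 11 heavy atoms by environment: 1× s (aromatic, H0, X2) → no; 4× c (aromatic, H0, X3) → no; 1× N (H2, X3) → no; 2× C (H0, X2) → no; 1× N (H0, X1) → no; 1× O (H1, X2) → match; 1× C (H1, X2) → no.
That gives 1 matching atom.

1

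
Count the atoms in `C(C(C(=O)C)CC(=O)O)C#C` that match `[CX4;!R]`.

The query [CX4;!R] means: aliphatic carbon with four total connections, not in a ring.
Check the 11 heavy atoms by environment: 4× C (X4, acyclic) → match; 2× C (X3, acyclic) → no; 2× O (X1, acyclic) → no; 2× C (X2, acyclic) → no; 1× O (X2, acyclic) → no.
That gives 4 matching atoms.

4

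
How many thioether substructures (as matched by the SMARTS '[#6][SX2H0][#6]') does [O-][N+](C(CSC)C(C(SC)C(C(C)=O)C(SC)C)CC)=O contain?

3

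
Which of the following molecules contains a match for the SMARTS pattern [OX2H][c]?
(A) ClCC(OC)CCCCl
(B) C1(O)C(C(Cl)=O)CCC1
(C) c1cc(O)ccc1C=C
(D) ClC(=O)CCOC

C

[OX2H][c] describes a hydroxyl oxygen attached to an aromatic carbon (a phenol).
(A) has a methoxy ether (-OCH3) but the oxygen has H0, not H1.
(B) has a hydroxyl group (-OH) but the -OH is on an aliphatic carbon, not an aromatic c.
(C) contains a hydroxyl group (-OH), which satisfies every atom and bond constraint.
(D) has a methoxy ether (-OCH3) but the oxygen has H0, not H1.
So the answer is (C).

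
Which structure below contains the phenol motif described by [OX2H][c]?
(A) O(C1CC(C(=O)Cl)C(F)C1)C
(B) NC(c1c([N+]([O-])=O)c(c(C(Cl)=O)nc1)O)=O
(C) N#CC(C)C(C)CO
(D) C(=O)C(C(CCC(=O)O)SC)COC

[OX2H][c] describes a hydroxyl oxygen attached to an aromatic carbon (a phenol).
(A) has a methoxy ether (-OCH3) but the oxygen has H0, not H1.
(B) contains a hydroxyl group (-OH), which satisfies every atom and bond constraint.
(C) has a hydroxyl group (-OH) but the -OH is on an aliphatic carbon, not an aromatic c.
(D) has a methoxy ether (-OCH3) but the oxygen has H0, not H1.
So the answer is (B).

B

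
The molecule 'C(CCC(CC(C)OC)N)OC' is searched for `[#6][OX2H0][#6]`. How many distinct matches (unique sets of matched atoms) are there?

[#6][OX2H0][#6] is the SMARTS for an ether: an aliphatic oxygen bridging two carbons with no H on the oxygen.
The molecule carries 2 separate instances of a methoxy ether (-OCH3) meeting every constraint; each maps to a distinct set of atoms, giving 2 matches.

2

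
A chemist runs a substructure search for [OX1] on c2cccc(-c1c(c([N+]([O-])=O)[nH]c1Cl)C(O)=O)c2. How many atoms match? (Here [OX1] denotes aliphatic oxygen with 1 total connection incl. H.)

3

The query [OX1] means: aliphatic oxygen with one total connection — typically a carbonyl =O or an oxide.
Check the 18 heavy atoms by environment: 1× n (aromatic, X3) → no; 10× c (aromatic, X3) → no; 1× C (X3) → no; 2× O (X1) → match; 1× O (X2) → no; 1× Cl (X1) → no; 1× N (charge +1, X3) → no; 1× O (charge -1, X1) → match.
Summing the matching environments: 2 + 1 = 3 matching atoms.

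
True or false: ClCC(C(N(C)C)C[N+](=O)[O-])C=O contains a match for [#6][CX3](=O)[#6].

False

The pattern [#6][CX3](=O)[#6] describes a carbonyl carbon (no H) flanked by two carbons — a ketone.
The closest candidate here is an aldehyde (-CHO), but the carbonyl carbon has H1, so it is not flanked by two carbons. No other fragment satisfies the full query, so there is no match.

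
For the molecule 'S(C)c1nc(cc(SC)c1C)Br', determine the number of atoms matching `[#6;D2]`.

The query [#6;D2] means: any carbon bonded to exactly two heavy atoms.
Check the 12 heavy atoms by environment: 1× n (aromatic, D2) → no; 4× c (aromatic, D3) → no; 1× c (aromatic, D2) → match; 2× S (D2) → no; 3× C (D1) → no; 1× Br (D1) → no.
That gives 1 matching atom.

1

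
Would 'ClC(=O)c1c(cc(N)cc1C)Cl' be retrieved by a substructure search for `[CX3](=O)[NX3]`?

The pattern [CX3](=O)[NX3] describes a carbonyl carbon bonded to a trivalent nitrogen — an amide.
The closest candidate here is a primary amino group (-NH2), but the -NH2 is not attached to a carbonyl carbon. No other fragment satisfies the full query, so there is no match.

No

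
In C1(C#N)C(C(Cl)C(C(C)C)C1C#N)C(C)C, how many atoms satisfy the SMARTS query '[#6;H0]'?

The query [#6;H0] means: any carbon with no attached hydrogen.
Check the 16 heavy atoms by environment: 7× C (H1) → no; 2× C (H0) → match; 2× N (H0) → no; 4× C (H3) → no; 1× Cl (H0) → no.
That gives 2 matching atoms.

2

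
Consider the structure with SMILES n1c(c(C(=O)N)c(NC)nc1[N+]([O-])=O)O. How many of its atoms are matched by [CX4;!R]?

The query [CX4;!R] means: aliphatic carbon with four total connections, not in a ring.
Check the 15 heavy atoms by environment: 2× n (aromatic, X2, in 6-ring) → no; 4× c (aromatic, X3, in 6-ring) → no; 2× N (X3, acyclic) → no; 1× C (X4, acyclic) → match; 1× C (X3, acyclic) → no; 2× O (X1, acyclic) → no; 1× O (X2, acyclic) → no; 1× N (charge +1, X3, acyclic) → no; 1× O (charge -1, X1, acyclic) → no.
That gives 1 matching atom.

1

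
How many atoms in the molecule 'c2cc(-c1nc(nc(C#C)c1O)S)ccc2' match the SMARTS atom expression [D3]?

The query [D3] means: atom with exactly three heavy-atom neighbours.
Check the 16 heavy atoms by environment: 2× n (aromatic, D2) → no; 5× c (aromatic, D3) → match; 5× c (aromatic, D2) → no; 1× C (D2) → no; 1× C (D1) → no; 1× S (D1) → no; 1× O (D1) → no.
That gives 5 matching atoms.

5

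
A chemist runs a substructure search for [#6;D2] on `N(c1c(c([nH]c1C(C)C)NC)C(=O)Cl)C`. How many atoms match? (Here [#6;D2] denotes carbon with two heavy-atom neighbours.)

0

The query [#6;D2] means: any carbon bonded to exactly two heavy atoms.
Check the 15 heavy atoms by environment: 1× n (aromatic, D2) → no; 4× c (aromatic, D3) → no; 2× N (D2) → no; 4× C (D1) → no; 2× C (D3) → no; 1× O (D1) → no; 1× Cl (D1) → no.
No environment satisfies the query, so 0 matching atoms.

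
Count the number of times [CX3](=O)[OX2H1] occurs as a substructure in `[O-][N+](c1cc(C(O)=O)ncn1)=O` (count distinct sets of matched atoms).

[CX3](=O)[OX2H1] is the SMARTS for a carboxylic acid: an sp2 carbon double-bonded to O and single-bonded to an -OH oxygen.
Exactly one fragment in the molecule meets all constraints, giving 1 match.

1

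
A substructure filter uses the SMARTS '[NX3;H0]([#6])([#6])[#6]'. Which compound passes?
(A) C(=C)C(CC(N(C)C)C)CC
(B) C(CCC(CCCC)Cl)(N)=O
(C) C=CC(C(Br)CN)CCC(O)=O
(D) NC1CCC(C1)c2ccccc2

A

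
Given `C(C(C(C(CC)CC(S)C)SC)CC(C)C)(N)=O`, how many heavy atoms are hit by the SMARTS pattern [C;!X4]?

The query [C;!X4] means: aliphatic carbon that does not have four total connections.
Check the 18 heavy atoms by environment: 13× C (X4) → no; 2× S (X2) → no; 1× C (X3) → match; 1× O (X1) → no; 1× N (X3) → no.
That gives 1 matching atom.

1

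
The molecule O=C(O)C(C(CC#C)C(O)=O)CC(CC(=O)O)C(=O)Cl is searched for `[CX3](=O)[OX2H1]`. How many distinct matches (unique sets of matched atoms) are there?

[CX3](=O)[OX2H1] is the SMARTS for a carboxylic acid: an sp2 carbon double-bonded to O and single-bonded to an -OH oxygen.
The molecule carries 3 separate instances of a carboxylic acid group (-C(=O)OH) meeting every constraint; each maps to a distinct set of atoms, giving 3 matches.

3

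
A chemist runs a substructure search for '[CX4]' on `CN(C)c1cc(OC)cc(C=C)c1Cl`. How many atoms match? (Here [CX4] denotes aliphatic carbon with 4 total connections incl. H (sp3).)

Check the 14 heavy atoms by environment: 6× c (aromatic, X3) → no; 1× Cl (X1) → no; 2× C (X3) → no; 1× O (X2) → no; 3× C (X4) → match; 1× N (X3) → no.
That gives 3 matching atoms.

3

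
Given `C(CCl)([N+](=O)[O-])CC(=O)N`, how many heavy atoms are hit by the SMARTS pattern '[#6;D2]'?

2

The query [#6;D2] means: any carbon bonded to exactly two heavy atoms.
Check the 10 heavy atoms by environment: 2× C (D2) → match; 2× C (D3) → no; 2× O (D1) → no; 1× N (D1) → no; 1× Cl (D1) → no; 1× N (charge +1, D3) → no; 1× O (charge -1, D1) → no.
That gives 2 matching atoms.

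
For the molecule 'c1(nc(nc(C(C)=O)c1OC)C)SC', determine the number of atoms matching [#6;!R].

5

Check the 14 heavy atoms by environment: 2× n (aromatic, in 6-ring) → no; 4× c (aromatic, in 6-ring) → no; 5× C (acyclic) → match; 2× O (acyclic) → no; 1× S (acyclic) → no.
That gives 5 matching atoms.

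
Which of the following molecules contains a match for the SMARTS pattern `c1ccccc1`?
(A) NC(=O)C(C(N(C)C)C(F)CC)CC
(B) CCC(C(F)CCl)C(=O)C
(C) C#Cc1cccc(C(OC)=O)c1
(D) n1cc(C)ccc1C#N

C

c1ccccc1 describes six aromatic carbons in a ring (a benzene ring).
(A) has a methyl group (-CH3) but no six-membered all-carbon aromatic ring is present.
(B) has a methyl group (-CH3) but no six-membered all-carbon aromatic ring is present.
(C) contains the required atom environment, so the pattern matches.
(D) has a methyl group (-CH3) but no six-membered all-carbon aromatic ring is present.
So the answer is (C).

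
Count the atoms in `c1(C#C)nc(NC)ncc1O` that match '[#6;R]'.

4

The query [#6;R] means: carbon that is part of a ring.
Check the 11 heavy atoms by environment: 2× n (aromatic, in 6-ring) → no; 4× c (aromatic, in 6-ring) → match; 1× N (acyclic) → no; 3× C (acyclic) → no; 1× O (acyclic) → no.
That gives 4 matching atoms.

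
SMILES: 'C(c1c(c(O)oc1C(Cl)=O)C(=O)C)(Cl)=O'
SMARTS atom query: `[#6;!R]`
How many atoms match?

4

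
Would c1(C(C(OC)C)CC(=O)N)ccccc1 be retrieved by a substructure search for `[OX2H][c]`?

No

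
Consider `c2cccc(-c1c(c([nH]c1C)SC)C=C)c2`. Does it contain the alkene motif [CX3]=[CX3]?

Yes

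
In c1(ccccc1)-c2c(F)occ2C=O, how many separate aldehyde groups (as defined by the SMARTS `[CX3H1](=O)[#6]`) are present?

1

[CX3H1](=O)[#6] is the SMARTS for an aldehyde: an sp2 carbon with one H, double-bonded to O and single-bonded to carbon.
Exactly one fragment in the molecule meets all constraints, giving 1 match.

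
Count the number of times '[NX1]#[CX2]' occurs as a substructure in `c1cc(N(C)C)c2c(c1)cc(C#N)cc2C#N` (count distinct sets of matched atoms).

2

[NX1]#[CX2] is the SMARTS for a nitrile: a nitrogen triple-bonded to a two-connected carbon.
The molecule carries 2 separate instances of a nitrile (-C#N) meeting every constraint; each maps to a distinct set of atoms, giving 2 matches.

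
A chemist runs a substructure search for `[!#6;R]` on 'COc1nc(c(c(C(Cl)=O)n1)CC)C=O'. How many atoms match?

2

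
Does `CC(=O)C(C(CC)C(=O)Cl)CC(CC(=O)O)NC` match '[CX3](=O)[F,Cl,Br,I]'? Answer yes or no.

Yes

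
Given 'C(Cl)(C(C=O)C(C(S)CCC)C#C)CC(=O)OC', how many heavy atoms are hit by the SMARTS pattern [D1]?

Check the 18 heavy atoms by environment: 5× C (D2) → no; 5× C (D3) → no; 1× Cl (D1) → match; 3× C (D1) → match; 2× O (D1) → match; 1× O (D2) → no; 1× S (D1) → match.
Summing the matching environments: 1 + 3 + 2 + 1 = 7 matching atoms.

7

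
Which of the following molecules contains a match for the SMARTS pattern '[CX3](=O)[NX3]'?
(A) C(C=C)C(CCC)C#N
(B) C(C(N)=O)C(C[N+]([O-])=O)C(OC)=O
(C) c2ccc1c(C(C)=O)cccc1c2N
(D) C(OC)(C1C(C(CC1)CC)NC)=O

B

[CX3](=O)[NX3] describes a carbonyl carbon bonded to a trivalent nitrogen (an amide).
(A) has a nitrile (-C#N) but the nitrile N is NX1 (triple-bonded), not NX3.
(B) contains a primary amide (-C(=O)NH2), which satisfies every atom and bond constraint.
(C) has a primary amino group (-NH2) but the -NH2 is not attached to a carbonyl carbon.
(D) has a methyl-ester group (-C(=O)OCH3) but the carbonyl is bonded to O, not to an NX3 nitrogen.
So the answer is (B).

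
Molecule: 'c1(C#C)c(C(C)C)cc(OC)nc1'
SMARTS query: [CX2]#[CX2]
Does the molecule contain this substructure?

Yes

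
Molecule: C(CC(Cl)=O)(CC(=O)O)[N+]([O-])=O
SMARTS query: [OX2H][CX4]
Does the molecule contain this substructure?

No

The pattern [OX2H][CX4] describes a hydroxyl oxygen bound to an sp3 (X4) carbon — an aliphatic alcohol.
The closest candidate here is a carboxylic acid group (-C(=O)OH), but the -OH is on a CX3 carbonyl carbon, not a CX4 carbon. No other fragment satisfies the full query, so there is no match.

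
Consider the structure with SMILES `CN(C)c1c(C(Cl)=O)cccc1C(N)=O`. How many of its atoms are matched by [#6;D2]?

The query [#6;D2] means: any carbon bonded to exactly two heavy atoms.
Check the 15 heavy atoms by environment: 3× c (aromatic, D3) → no; 3× c (aromatic, D2) → match; 2× C (D3) → no; 2× O (D1) → no; 1× Cl (D1) → no; 1× N (D1) → no; 1× N (D3) → no; 2× C (D1) → no.
That gives 3 matching atoms.

3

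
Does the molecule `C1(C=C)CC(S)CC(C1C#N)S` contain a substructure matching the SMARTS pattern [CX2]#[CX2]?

The pattern [CX2]#[CX2] describes a carbon-carbon triple bond — an alkyne.
The closest candidate here is a vinyl group (-CH=CH2), but the C=C is a double bond; both carbons are CX3, not CX2. No other fragment satisfies the full query, so there is no match.

No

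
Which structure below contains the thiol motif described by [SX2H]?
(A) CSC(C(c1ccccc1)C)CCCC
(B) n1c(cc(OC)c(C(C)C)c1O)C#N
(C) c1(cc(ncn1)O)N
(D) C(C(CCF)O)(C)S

D

[SX2H] describes an aliphatic sulfur with two connections, one being H (a thiol).
(A) has a methylthio ether (-SCH3) but the sulfur has H0 (bonded to two carbons), not H1.
(B) has a hydroxyl group (-OH) but it is an -OH, not an -SH.
(C) has a hydroxyl group (-OH) but it is an -OH, not an -SH.
(D) contains a thiol (-SH), which satisfies every atom and bond constraint.
So the answer is (D).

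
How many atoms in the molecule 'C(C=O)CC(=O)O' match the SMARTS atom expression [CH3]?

The query [CH3] means: aliphatic carbon with exactly three hydrogens.
Check the 7 heavy atoms by environment: 2× C (H2) → no; 1× C (H1) → no; 2× O (H0) → no; 1× C (H0) → no; 1× O (H1) → no.
No environment satisfies the query, so 0 matching atoms.

0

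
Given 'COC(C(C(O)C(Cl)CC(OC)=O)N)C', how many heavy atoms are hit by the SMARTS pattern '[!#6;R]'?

0

The query [!#6;R] means: non-carbon atom that is part of a ring.
Check the 15 heavy atoms by environment: 9× C (acyclic) → no; 1× Cl (acyclic) → no; 4× O (acyclic) → no; 1× N (acyclic) → no.
No environment satisfies the query, so 0 matching atoms.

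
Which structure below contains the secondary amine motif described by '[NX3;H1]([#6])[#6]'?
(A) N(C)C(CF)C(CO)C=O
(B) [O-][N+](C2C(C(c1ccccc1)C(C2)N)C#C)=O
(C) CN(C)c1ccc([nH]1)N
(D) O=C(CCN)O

A

[NX3;H1]([#6])[#6] describes a trivalent nitrogen with one H, bonded to two carbons (a secondary amine).
(A) contains an N-methylamino group (-NHCH3), which satisfies every atom and bond constraint.
(B) has a primary amino group (-NH2) but the nitrogen has H2 and only one carbon neighbour.
(C) has a primary amino group (-NH2) but the nitrogen has H2 and only one carbon neighbour.
(D) has a primary amino group (-NH2) but the nitrogen has H2 and only one carbon neighbour.
So the answer is (A).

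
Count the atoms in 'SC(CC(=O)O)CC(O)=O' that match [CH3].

0

Check the 10 heavy atoms by environment: 2× C (H2) → no; 1× C (H1) → no; 2× C (H0) → no; 2× O (H0) → no; 2× O (H1) → no; 1× S (H1) → no.
No environment satisfies the query, so 0 matching atoms.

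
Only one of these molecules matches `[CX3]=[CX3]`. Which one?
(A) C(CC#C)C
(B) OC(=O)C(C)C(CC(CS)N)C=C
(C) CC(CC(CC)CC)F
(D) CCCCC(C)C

B

[CX3]=[CX3] describes a non-aromatic C=C double bond between two sp2 carbons (an alkene).
(A) has an ethynyl group (-C#CH) but the C-C bond is a triple bond, not a double bond.
(B) contains a vinyl group (-CH=CH2), which satisfies every atom and bond constraint.
(C) has an ethyl group (-CH2CH3) but its C-C bond is a single bond between CX4 carbons, not CX3=CX3.
(D) has an ethyl group (-CH2CH3) but its C-C bond is a single bond between CX4 carbons, not CX3=CX3.
So the answer is (B).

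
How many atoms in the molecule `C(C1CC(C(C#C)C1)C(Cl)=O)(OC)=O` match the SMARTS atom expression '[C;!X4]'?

The query [C;!X4] means: aliphatic carbon that does not have four total connections.
Check the 14 heavy atoms by environment: 6× C (X4) → no; 2× C (X2) → match; 2× C (X3) → match; 2× O (X1) → no; 1× Cl (X1) → no; 1× O (X2) → no.
Summing the matching environments: 2 + 2 = 4 matching atoms.

4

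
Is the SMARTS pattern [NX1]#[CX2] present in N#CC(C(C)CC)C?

Yes

The pattern [NX1]#[CX2] describes a nitrogen triple-bonded to a two-connected carbon — a nitrile.
The molecule carries a nitrile (-C#N), whose atoms satisfy every constraint of the query, so the pattern matches.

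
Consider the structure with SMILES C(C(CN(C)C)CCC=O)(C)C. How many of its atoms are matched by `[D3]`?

3

Check the 12 heavy atoms by environment: 4× C (D2) → no; 2× C (D3) → match; 1× O (D1) → no; 1× N (D3) → match; 4× C (D1) → no.
Summing the matching environments: 2 + 1 = 3 matching atoms.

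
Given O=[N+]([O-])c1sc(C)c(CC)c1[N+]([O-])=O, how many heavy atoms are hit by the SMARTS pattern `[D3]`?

6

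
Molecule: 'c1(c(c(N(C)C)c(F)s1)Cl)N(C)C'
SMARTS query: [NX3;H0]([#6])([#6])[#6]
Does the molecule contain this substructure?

The pattern [NX3;H0]([#6])([#6])[#6] describes a trivalent nitrogen with no H, bonded to three carbons — a tertiary amine.
The molecule carries a dimethylamino group (-N(CH3)2), whose atoms satisfy every constraint of the query, so the pattern matches.

Yes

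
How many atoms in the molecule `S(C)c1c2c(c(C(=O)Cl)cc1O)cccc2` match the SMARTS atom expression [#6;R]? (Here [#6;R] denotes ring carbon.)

10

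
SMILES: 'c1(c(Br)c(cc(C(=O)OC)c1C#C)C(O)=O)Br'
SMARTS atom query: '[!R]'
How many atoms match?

11

The query [!R] means: !R matches any atom not in a ring.
Check the 17 heavy atoms by environment: 6× c (aromatic, in 6-ring) → no; 5× C (acyclic) → match; 4× O (acyclic) → match; 2× Br (acyclic) → match.
Summing the matching environments: 5 + 4 + 2 = 11 matching atoms.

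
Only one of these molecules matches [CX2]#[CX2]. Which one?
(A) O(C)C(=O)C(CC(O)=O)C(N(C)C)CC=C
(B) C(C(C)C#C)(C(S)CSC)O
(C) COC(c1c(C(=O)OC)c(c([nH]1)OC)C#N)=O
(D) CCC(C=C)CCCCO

[CX2]#[CX2] describes a carbon-carbon triple bond (an alkyne).
(A) has a vinyl group (-CH=CH2) but the C=C is a double bond; both carbons are CX3, not CX2.
(B) contains an ethynyl group (-C#CH), which satisfies every atom and bond constraint.
(C) has a nitrile (-C#N) but the triple bond is C#N, not C#C.
(D) has a vinyl group (-CH=CH2) but the C=C is a double bond; both carbons are CX3, not CX2.
So the answer is (B).

B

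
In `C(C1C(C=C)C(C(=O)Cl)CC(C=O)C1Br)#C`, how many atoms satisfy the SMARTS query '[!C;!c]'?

4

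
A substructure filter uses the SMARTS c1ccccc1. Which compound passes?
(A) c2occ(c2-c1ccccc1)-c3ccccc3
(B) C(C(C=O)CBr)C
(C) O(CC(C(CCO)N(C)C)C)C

c1ccccc1 describes six aromatic carbons in a ring (a benzene ring).
(A) contains a phenyl ring, which satisfies every atom and bond constraint.
(B) has a methyl group (-CH3) but no six-membered all-carbon aromatic ring is present.
(C) has a methyl group (-CH3) but no six-membered all-carbon aromatic ring is present.
So the answer is (A).

A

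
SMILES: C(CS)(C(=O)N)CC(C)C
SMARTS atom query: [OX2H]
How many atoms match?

The query [OX2H] means: aliphatic oxygen with two connections, one of which is H — an -OH oxygen.
Check the 10 heavy atoms by environment: 2× C (H2, X4) → no; 2× C (H1, X4) → no; 2× C (H3, X4) → no; 1× C (H0, X3) → no; 1× O (H0, X1) → no; 1× N (H2, X3) → no; 1× S (H1, X2) → no.
No environment satisfies the query, so 0 matching atoms.

0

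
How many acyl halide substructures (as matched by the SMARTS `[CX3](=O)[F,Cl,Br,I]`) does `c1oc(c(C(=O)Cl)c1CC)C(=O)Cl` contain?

[CX3](=O)[F,Cl,Br,I] is the SMARTS for an acyl halide: a carbonyl carbon bonded to a halogen.
The molecule carries 2 separate instances of an acyl chloride (-C(=O)Cl) meeting every constraint; each maps to a distinct set of atoms, giving 2 matches.

2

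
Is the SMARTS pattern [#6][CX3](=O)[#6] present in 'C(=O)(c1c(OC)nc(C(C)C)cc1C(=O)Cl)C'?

Yes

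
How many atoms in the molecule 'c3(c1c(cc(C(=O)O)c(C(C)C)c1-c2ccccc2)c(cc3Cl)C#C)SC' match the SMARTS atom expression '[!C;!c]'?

4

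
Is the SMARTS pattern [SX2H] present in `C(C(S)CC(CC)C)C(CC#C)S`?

The pattern [SX2H] describes an aliphatic sulfur with two connections, one being H — a thiol.
The molecule carries a thiol (-SH), whose atoms satisfy every constraint of the query, so the pattern matches.

Yes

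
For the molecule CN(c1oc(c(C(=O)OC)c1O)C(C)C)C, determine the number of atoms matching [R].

5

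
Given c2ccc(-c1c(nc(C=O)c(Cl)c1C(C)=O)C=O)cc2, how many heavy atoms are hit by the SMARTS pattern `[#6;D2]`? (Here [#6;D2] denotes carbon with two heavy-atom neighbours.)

7

Check the 20 heavy atoms by environment: 1× n (aromatic, D2) → no; 6× c (aromatic, D3) → no; 1× Cl (D1) → no; 1× C (D3) → no; 3× O (D1) → no; 1× C (D1) → no; 2× C (D2) → match; 5× c (aromatic, D2) → match.
Summing the matching environments: 2 + 5 = 7 matching atoms.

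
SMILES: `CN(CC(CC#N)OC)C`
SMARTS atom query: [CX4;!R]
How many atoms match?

6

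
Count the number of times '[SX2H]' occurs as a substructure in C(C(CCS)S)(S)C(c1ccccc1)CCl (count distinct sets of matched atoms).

[SX2H] is the SMARTS for a thiol: an aliphatic sulfur with two connections, one being H.
The molecule carries 3 separate instances of a thiol (-SH) meeting every constraint; each maps to a distinct set of atoms, giving 3 matches.

3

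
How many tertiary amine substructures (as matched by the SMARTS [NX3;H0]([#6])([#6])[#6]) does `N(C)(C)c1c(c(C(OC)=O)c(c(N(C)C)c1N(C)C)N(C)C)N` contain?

4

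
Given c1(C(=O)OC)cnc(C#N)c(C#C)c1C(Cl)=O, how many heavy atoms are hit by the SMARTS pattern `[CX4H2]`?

0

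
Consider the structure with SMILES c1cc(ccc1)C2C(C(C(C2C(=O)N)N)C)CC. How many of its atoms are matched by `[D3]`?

The query [D3] means: atom with exactly three heavy-atom neighbours.
Check the 18 heavy atoms by environment: 6× C (D3) → match; 2× C (D1) → no; 1× C (D2) → no; 1× c (aromatic, D3) → match; 5× c (aromatic, D2) → no; 2× N (D1) → no; 1× O (D1) → no.
Summing the matching environments: 6 + 1 = 7 matching atoms.

7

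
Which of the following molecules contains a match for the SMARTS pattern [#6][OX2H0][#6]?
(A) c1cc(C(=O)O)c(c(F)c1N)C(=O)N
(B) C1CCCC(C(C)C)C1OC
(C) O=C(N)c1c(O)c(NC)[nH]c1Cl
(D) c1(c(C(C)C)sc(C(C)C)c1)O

[#6][OX2H0][#6] describes an aliphatic oxygen bridging two carbons with no H on the oxygen (an ether).
(A) has a carboxylic acid group (-C(=O)OH) but the -OH oxygen has H1; the =O is OX1, not OX2.
(B) contains a methoxy ether (-OCH3), which satisfies every atom and bond constraint.
(C) has a hydroxyl group (-OH) but the oxygen has H1, not H0 bridging two carbons.
(D) has a hydroxyl group (-OH) but the oxygen has H1, not H0 bridging two carbons.
So the answer is (B).

B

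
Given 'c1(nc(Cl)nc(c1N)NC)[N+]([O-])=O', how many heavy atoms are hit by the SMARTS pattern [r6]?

6

The query [r6] means: r6 matches atoms in a six-membered ring.
Check the 13 heavy atoms by environment: 2× n (aromatic, in 6-ring) → match; 4× c (aromatic, in 6-ring) → match; 1× Cl (acyclic) → no; 2× N (acyclic) → no; 1× C (acyclic) → no; 1× N (charge +1, acyclic) → no; 1× O (charge -1, acyclic) → no; 1× O (acyclic) → no.
Summing the matching environments: 2 + 4 = 6 matching atoms.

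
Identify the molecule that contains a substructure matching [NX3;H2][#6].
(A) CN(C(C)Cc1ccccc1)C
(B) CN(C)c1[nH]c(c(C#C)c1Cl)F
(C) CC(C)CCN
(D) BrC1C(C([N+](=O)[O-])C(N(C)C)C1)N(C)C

C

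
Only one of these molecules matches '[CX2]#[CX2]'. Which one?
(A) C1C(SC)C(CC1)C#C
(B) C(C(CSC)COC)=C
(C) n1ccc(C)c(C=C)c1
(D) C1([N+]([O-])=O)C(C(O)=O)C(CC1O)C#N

[CX2]#[CX2] describes a carbon-carbon triple bond (an alkyne).
(A) contains an ethynyl group (-C#CH), which satisfies every atom and bond constraint.
(B) has a vinyl group (-CH=CH2) but the C=C is a double bond; both carbons are CX3, not CX2.
(C) has a vinyl group (-CH=CH2) but the C=C is a double bond; both carbons are CX3, not CX2.
(D) has a nitrile (-C#N) but the triple bond is C#N, not C#C.
So the answer is (A).

A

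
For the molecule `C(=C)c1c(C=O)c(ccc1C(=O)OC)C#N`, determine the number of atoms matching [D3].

5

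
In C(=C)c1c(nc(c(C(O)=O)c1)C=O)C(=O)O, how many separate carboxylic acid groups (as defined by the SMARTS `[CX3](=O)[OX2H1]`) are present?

2

[CX3](=O)[OX2H1] is the SMARTS for a carboxylic acid: an sp2 carbon double-bonded to O and single-bonded to an -OH oxygen.
The molecule carries 2 separate instances of a carboxylic acid group (-C(=O)OH) meeting every constraint; each maps to a distinct set of atoms, giving 2 matches.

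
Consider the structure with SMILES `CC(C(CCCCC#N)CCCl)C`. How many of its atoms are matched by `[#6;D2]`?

Check the 13 heavy atoms by environment: 7× C (D2) → match; 2× C (D3) → no; 2× C (D1) → no; 1× N (D1) → no; 1× Cl (D1) → no.
That gives 7 matching atoms.

7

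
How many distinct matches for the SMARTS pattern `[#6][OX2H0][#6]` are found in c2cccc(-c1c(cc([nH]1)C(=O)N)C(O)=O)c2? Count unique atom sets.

0

[#6][OX2H0][#6] is the SMARTS for an ether: an aliphatic oxygen bridging two carbons with no H on the oxygen.
The molecule has a carboxylic acid group (-C(=O)OH), but the -OH oxygen has H1; the =O is OX1, not OX2; nothing else fits, so there are 0 matches.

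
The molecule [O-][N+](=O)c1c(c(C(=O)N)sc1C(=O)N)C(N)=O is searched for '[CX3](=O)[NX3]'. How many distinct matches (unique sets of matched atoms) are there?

3

[CX3](=O)[NX3] is the SMARTS for an amide: a carbonyl carbon bonded to a trivalent nitrogen.
The molecule carries 3 separate instances of a primary amide (-C(=O)NH2) meeting every constraint; each maps to a distinct set of atoms, giving 3 matches.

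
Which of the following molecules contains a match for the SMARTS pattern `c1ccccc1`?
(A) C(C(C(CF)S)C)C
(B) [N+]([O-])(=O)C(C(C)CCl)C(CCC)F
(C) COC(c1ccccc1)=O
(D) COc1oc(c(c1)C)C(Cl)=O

c1ccccc1 describes six aromatic carbons in a ring (a benzene ring).
(A) has a methyl group (-CH3) but no six-membered all-carbon aromatic ring is present.
(B) has a methyl group (-CH3) but no six-membered all-carbon aromatic ring is present.
(C) contains the required atom environment, so the pattern matches.
(D) has a methyl group (-CH3) but no six-membered all-carbon aromatic ring is present.
So the answer is (C).

C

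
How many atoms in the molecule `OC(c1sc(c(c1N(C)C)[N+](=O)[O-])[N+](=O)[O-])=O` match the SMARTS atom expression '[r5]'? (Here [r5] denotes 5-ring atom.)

5

The query [r5] means: r5 matches atoms in a five-membered ring.
Check the 17 heavy atoms by environment: 1× s (aromatic, in 5-ring) → match; 4× c (aromatic, in 5-ring) → match; 2× N (charge +1, acyclic) → no; 2× O (charge -1, acyclic) → no; 4× O (acyclic) → no; 3× C (acyclic) → no; 1× N (acyclic) → no.
Summing the matching environments: 1 + 4 = 5 matching atoms.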